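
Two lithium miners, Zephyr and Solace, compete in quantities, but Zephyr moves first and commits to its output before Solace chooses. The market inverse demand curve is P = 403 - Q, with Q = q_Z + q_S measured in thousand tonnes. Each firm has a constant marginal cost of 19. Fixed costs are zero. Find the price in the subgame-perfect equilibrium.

The follower Solace best-responds to any q_Z: π_S = (403 - Q)q_S - 19q_S.
∂π_S/∂q_S = 384 - q_Z - 2q_S = 0 gives the reaction function q_S = (384 - q_Z)/2.
Zephyr substitutes q_S(q_Z) into its own profit: π_Z = q_Z(403 - q_Z - (384 - q_Z)/2) - 19q_Z = (211 - (1/2)q_Z)q_Z - 19q_Z.
Maximising: ∂π_Z/∂q_Z = 192 - q_Z = 0, giving q_Z = 192.
Then q_S = (384 - 192)/2 = 96.
Total output Q = 288, so price P = 403 - 288 = 115.

115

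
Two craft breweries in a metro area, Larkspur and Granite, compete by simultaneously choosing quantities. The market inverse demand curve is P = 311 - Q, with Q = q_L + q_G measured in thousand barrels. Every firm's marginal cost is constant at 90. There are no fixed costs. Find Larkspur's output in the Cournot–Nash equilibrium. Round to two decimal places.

73.67

A representative firm's profit is π_i = q_i(311 - Q) - 90q_i.
Setting ∂π_i/∂q_i = 0 with rivals' quantities fixed: 221 - 2q_i - q_j = 0.
By symmetry each firm produces the same amount; substituting q_j = q_i yields q_i = 221/3.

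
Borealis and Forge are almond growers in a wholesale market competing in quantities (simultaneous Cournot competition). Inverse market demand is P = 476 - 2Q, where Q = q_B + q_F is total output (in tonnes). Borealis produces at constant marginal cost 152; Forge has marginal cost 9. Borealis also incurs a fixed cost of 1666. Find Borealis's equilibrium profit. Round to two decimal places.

154.06

Borealis's profit: π_B = (476 - 2Q)q_B - (152q_B). Setting ∂π_B/∂q_B = 0: 324 - 4q_B - 2(q_F) = 0.
Forge's first-order condition: 467 - 4q_F - 2(q_B) = 0.
So q_B = (324 - 2q_F)/4 and q_F = (467 - 2q_B)/4.
Substituting one into the other gives q_B = 181/6 and q_F = 305/3.
Price P = 476 - 2·(791/6) = 637/3.
Borealis's profit: (637/3 - 152)·(181/6) - 1666 = 154.0556.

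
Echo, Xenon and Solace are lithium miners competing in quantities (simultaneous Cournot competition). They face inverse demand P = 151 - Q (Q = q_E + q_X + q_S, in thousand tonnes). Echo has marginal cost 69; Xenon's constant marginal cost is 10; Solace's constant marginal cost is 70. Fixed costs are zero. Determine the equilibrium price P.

75

Echo's profit: π_E = (151 - Q)q_E - (69q_E). Setting ∂π_E/∂q_E = 0: 82 - 2q_E - (q_X + q_S) = 0.
Xenon's profit: π_X = (151 - Q)q_X - (10q_X). Setting ∂π_X/∂q_X = 0: 141 - 2q_X - (q_E + q_S) = 0.
Solace's profit: π_S = (151 - Q)q_S - (70q_S). Setting ∂π_S/∂q_S = 0: 81 - 2q_S - (q_E + q_X) = 0.
Adding the 3 first-order conditions: 304 − 4Q = 0, so Q = 76.
Back-substituting: q_E = (82 − 76) = 6, q_X = (141 − 76) = 65, q_S = (81 − 76) = 5.
Total output Q = 76, so price P = 151 - 76 = 75.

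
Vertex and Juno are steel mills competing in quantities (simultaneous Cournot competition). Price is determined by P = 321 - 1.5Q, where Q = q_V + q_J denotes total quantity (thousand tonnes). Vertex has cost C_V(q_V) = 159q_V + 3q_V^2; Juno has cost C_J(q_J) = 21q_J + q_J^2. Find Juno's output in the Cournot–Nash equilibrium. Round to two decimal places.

Vertex's profit: π_V = (321 - 1.5Q)q_V - (159q_V + 3q_V²). Setting ∂π_V/∂q_V = 0: 162 - 9q_V - (3/2)(q_J) = 0.
Juno's profit: π_J = (321 - 1.5Q)q_J - (21q_J + q_J²). Setting ∂π_J/∂q_J = 0: 300 - 5q_J - (3/2)(q_V) = 0.
Best responses: q_V = (162 - (3/2)q_J)/9, q_J = (300 - (3/2)q_V)/5.
Solving the pair: q_V = 160/19, q_J = 1092/19.

57.47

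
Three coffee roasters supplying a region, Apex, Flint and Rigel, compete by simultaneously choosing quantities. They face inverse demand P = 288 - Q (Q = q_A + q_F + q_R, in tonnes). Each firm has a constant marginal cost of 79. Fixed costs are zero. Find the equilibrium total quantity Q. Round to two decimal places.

156.75

Each firm earns π_i = (288 - Q)q_i - 79q_i.
Setting ∂π_i/∂q_i = 0 with rivals' quantities fixed: 209 - 2q_i - Σ_{j≠i} q_j = 0.
By symmetry each firm produces the same amount; substituting Σ_{j≠i} q_j = 2q_i yields q_i = 209/4.
Total output Q = 209/4 + 209/4 + 209/4 = 627/4.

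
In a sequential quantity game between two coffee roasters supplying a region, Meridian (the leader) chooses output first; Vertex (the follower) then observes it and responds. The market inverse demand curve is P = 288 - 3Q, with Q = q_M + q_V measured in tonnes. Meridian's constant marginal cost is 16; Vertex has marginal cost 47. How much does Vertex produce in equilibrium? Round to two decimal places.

14.92

The follower Vertex best-responds to any q_M: π_V = (288 - 3Q)q_V - 47q_V.
Setting the follower's marginal profit to zero, 241 - 3q_M - 6q_V = 0, i.e. q_V = (241 - 3q_M)/6.
Meridian substitutes q_V(q_M) into its own profit: π_M = q_M(288 - 3q_M - (241 - 3q_M)/2) - 16q_M = (335/2 - (3/2)q_M)q_M - 16q_M.
Maximising: ∂π_M/∂q_M = 303/2 - 3q_M = 0, giving q_M = 101/2.
Then q_V = (241 - 3·(101/2))/6 = 179/12.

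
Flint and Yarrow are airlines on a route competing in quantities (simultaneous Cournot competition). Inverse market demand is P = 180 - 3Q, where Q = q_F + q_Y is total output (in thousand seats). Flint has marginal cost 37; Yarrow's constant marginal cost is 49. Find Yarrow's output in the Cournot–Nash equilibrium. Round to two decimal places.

Flint's profit: π_F = (180 - 3Q)q_F - (37q_F). Setting ∂π_F/∂q_F = 0: 143 - 6q_F - 3(q_Y) = 0.
Yarrow's first-order condition: 131 - 6q_Y - 3(q_F) = 0.
Rearranging gives the reaction functions q_F = (143 - 3q_Y)/6 and q_Y = (131 - 3q_F)/6.
Substituting one into the other gives q_F = 155/9 and q_Y = 119/9.

13.22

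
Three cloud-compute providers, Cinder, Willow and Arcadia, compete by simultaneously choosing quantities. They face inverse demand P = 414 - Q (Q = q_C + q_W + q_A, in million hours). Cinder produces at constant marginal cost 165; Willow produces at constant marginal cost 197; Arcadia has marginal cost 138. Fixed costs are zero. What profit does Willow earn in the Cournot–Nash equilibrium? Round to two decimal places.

992.25

Cinder's profit: π_C = (414 - Q)q_C - (165q_C). Setting ∂π_C/∂q_C = 0: 249 - 2q_C - (q_W + q_A) = 0.
Willow's profit: π_W = (414 - Q)q_W - (197q_W). Setting ∂π_W/∂q_W = 0: 217 - 2q_W - (q_C + q_A) = 0.
Arcadia's first-order condition: 276 - 2q_A - (q_C + q_W) = 0.
Adding the 3 first-order conditions: 742 − 4Q = 0, so Q = 371/2.
Back-substituting: q_C = (249 − 371/2) = 127/2, q_W = (217 − 371/2) = 63/2, q_A = (276 − 371/2) = 181/2.
Price P = 414 - 371/2 = 457/2.
Willow's profit: (457/2 - 197)·(63/2) = 992.2500.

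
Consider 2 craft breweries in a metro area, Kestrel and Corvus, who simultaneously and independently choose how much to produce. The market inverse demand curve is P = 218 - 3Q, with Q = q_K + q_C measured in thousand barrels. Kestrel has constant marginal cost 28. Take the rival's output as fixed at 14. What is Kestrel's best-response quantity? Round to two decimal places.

With the rival's output fixed at 14, Kestrel's profit is π_K = (218 - 3·14 - 3q_K)q_K - (28q_K) = (176 - 3q_K)q_K - (28q_K).
∂π_K/∂q_K = 148 - 6q_K = 0, so q_K = 74/3.

24.67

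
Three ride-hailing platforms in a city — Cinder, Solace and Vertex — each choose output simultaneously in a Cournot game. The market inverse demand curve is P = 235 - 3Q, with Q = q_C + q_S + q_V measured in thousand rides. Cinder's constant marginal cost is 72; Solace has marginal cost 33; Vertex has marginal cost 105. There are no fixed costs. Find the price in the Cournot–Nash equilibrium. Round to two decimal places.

Cinder's profit: π_C = (235 - 3Q)q_C - (72q_C). Setting ∂π_C/∂q_C = 0: 163 - 6q_C - 3(q_S + q_V) = 0.
Solace's first-order condition: 202 - 6q_S - 3(q_C + q_V) = 0.
Vertex's profit: π_V = (235 - 3Q)q_V - (105q_V). Setting ∂π_V/∂q_V = 0: 130 - 6q_V - 3(q_C + q_S) = 0.
Summing all 3 equations gives 495 − 12Q = 0, hence Q = 165/4.
Back-substituting: q_C = (163 − 495/4)/3 = 157/12, q_S = (202 − 495/4)/3 = 313/12, q_V = (130 − 495/4)/3 = 25/12.
Total output Q = 165/4, so price P = 235 - 3·(165/4) = 445/4.

111.25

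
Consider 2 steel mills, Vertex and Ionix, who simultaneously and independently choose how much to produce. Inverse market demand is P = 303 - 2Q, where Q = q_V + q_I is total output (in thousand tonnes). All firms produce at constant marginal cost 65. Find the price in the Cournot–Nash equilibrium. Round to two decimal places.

144.33

Each firm earns π_i = (303 - 2Q)q_i - 65q_i.
Setting ∂π_i/∂q_i = 0 with rivals' quantities fixed: 238 - 4q_i - 2q_j = 0.
With identical firms every q_j equals q_i, so q_j = q_i and 238 = 6q_i, giving q_i = 119/3.
Total output Q = 238/3, so price P = 303 - 2·(238/3) = 433/3.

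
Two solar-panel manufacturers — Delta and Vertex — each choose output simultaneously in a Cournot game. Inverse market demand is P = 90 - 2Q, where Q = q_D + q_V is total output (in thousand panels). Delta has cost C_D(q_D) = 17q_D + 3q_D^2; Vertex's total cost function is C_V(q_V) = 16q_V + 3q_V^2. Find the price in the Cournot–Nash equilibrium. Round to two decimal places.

Delta's profit: π_D = (90 - 2Q)q_D - (17q_D + 3q_D²). Setting ∂π_D/∂q_D = 0: 73 - 10q_D - 2(q_V) = 0.
Vertex's profit: π_V = (90 - 2Q)q_V - (16q_V + 3q_V²). Setting ∂π_V/∂q_V = 0: 74 - 10q_V - 2(q_D) = 0.
So q_D = (73 - 2q_V)/10 and q_V = (74 - 2q_D)/10.
Substituting one into the other gives q_D = 97/16 and q_V = 99/16.
Total output Q = 49/4, so price P = 90 - 2·(49/4) = 131/2.

65.50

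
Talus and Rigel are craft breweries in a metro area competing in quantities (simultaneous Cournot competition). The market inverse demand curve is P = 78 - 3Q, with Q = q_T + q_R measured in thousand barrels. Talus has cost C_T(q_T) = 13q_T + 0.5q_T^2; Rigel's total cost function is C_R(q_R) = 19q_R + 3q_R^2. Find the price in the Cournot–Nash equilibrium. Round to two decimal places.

45.16

Talus's profit: π_T = (78 - 3Q)q_T - (13q_T + (1/2)q_T²). Setting ∂π_T/∂q_T = 0: 65 - 7q_T - 3(q_R) = 0.
Rigel's profit: π_R = (78 - 3Q)q_R - (19q_R + 3q_R²). Setting ∂π_R/∂q_R = 0: 59 - 12q_R - 3(q_T) = 0.
Rearranging gives the reaction functions q_T = (65 - 3q_R)/7 and q_R = (59 - 3q_T)/12.
Solving the pair: q_T = 201/25, q_R = 218/75.
Total output Q = 821/75, so price P = 78 - 3·(821/75) = 1129/25.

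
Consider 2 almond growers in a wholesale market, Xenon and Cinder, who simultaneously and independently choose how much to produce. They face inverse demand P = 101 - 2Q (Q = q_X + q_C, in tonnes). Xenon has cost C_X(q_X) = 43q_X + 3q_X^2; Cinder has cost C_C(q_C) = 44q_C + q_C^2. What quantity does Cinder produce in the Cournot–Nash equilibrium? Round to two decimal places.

8.11

Xenon's profit: π_X = (101 - 2Q)q_X - (43q_X + 3q_X²). Setting ∂π_X/∂q_X = 0: 58 - 10q_X - 2(q_C) = 0.
Cinder's profit: π_C = (101 - 2Q)q_C - (44q_C + q_C²). Setting ∂π_C/∂q_C = 0: 57 - 6q_C - 2(q_X) = 0.
Best responses: q_X = (58 - 2q_C)/10, q_C = (57 - 2q_X)/6.
Solving the pair: q_X = 117/28, q_C = 227/28.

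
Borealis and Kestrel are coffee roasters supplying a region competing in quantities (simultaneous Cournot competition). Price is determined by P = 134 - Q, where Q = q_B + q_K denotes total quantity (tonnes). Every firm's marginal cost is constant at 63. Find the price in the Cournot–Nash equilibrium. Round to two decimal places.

86.67

Each firm earns π_i = (134 - Q)q_i - 63q_i.
First-order condition (treating rivals' output as given): 71 - 2q_i - q_j = 0.
By symmetry each firm produces the same amount; substituting q_j = q_i yields q_i = 71/3.
Total output Q = 142/3, so price P = 134 - 142/3 = 260/3.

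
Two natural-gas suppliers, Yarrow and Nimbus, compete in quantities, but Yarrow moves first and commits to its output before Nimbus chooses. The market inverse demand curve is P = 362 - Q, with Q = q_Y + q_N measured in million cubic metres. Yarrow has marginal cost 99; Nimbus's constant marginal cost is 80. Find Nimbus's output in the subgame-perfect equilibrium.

The follower Nimbus best-responds to any q_Y: π_N = (362 - Q)q_N - 80q_N.
Setting the follower's marginal profit to zero, 282 - q_Y - 2q_N = 0, i.e. q_N = (282 - q_Y)/2.
Yarrow substitutes q_N(q_Y) into its own profit: π_Y = q_Y(362 - q_Y - (282 - q_Y)/2) - 99q_Y = (221 - (1/2)q_Y)q_Y - 99q_Y.
Leader FOC: 122 - q_Y = 0, so q_Y = 122.
Then q_N = (282 - 122)/2 = 80.

80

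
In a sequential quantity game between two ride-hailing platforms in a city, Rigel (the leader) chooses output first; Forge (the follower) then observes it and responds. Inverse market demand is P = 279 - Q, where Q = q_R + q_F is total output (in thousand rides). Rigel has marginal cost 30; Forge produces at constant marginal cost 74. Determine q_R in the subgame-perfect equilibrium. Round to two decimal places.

146.50

The follower Forge best-responds to any q_R: π_F = (279 - Q)q_F - 74q_F.
Setting the follower's marginal profit to zero, 205 - q_R - 2q_F = 0, i.e. q_F = (205 - q_R)/2.
Rigel substitutes q_F(q_R) into its own profit: π_R = q_R(279 - q_R - (205 - q_R)/2) - 30q_R = (353/2 - (1/2)q_R)q_R - 30q_R.
The leader's first-order condition 293/2 - q_R = 0 yields q_R = 293/2.
Then q_F = (205 - 293/2)/2 = 117/4.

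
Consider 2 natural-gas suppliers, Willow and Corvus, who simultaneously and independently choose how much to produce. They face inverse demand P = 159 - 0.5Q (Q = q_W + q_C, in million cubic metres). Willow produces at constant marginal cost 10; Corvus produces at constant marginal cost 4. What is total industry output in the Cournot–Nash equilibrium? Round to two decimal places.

Willow's profit: π_W = (159 - 0.5Q)q_W - (10q_W). Setting ∂π_W/∂q_W = 0: 149 - q_W - (1/2)(q_C) = 0.
Corvus's profit: π_C = (159 - 0.5Q)q_C - (4q_C). Setting ∂π_C/∂q_C = 0: 155 - q_C - (1/2)(q_W) = 0.
Best responses: q_W = (149 - (1/2)q_C), q_C = (155 - (1/2)q_W).
Solving the pair: q_W = 286/3, q_C = 322/3.
Total output Q = 286/3 + 322/3 = 608/3.

202.67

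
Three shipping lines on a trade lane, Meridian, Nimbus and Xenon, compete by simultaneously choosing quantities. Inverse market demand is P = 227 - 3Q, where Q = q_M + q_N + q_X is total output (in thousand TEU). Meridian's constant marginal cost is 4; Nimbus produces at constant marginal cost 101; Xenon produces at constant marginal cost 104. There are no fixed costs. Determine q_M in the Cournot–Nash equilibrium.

35

Meridian's profit: π_M = (227 - 3Q)q_M - (4q_M). Setting ∂π_M/∂q_M = 0: 223 - 6q_M - 3(q_N + q_X) = 0.
Nimbus's first-order condition: 126 - 6q_N - 3(q_M + q_X) = 0.
Xenon's profit: π_X = (227 - 3Q)q_X - (104q_X). Setting ∂π_X/∂q_X = 0: 123 - 6q_X - 3(q_M + q_N) = 0.
Summing all 3 equations gives 472 − 12Q = 0, hence Q = 118/3.
Back-substituting: q_M = (223 − 118)/3 = 35, q_N = (126 − 118)/3 = 8/3, q_X = (123 − 118)/3 = 5/3.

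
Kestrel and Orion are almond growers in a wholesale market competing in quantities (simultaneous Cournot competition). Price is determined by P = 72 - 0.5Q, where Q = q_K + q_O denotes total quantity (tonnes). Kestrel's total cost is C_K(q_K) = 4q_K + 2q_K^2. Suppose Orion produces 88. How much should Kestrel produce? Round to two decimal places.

With the rival's output fixed at 88, Kestrel's profit is π_K = (72 - (1/2)·88 - (1/2)q_K)q_K - (4q_K + 2q_K²) = (28 - (1/2)q_K)q_K - (4q_K + 2q_K²).
∂π_K/∂q_K = 24 - 5q_K = 0, so q_K = 24/5.

4.80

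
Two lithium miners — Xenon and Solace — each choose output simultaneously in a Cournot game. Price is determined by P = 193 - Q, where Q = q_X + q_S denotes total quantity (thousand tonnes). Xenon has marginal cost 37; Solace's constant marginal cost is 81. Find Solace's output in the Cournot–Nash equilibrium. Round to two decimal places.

Xenon's profit: π_X = (193 - Q)q_X - (37q_X). Setting ∂π_X/∂q_X = 0: 156 - 2q_X - (q_S) = 0.
Solace's profit: π_S = (193 - Q)q_S - (81q_S). Setting ∂π_S/∂q_S = 0: 112 - 2q_S - (q_X) = 0.
So q_X = (156 - q_S)/2 and q_S = (112 - q_X)/2.
Substituting one into the other gives q_X = 200/3 and q_S = 68/3.

22.67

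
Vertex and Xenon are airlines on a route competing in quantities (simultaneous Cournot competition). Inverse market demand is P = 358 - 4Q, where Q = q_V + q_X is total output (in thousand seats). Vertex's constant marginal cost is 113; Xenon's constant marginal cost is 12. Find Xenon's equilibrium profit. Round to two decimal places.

5550.25

Vertex's profit: π_V = (358 - 4Q)q_V - (113q_V). Setting ∂π_V/∂q_V = 0: 245 - 8q_V - 4(q_X) = 0.
Xenon's profit: π_X = (358 - 4Q)q_X - (12q_X). Setting ∂π_X/∂q_X = 0: 346 - 8q_X - 4(q_V) = 0.
Best responses: q_V = (245 - 4q_X)/8, q_X = (346 - 4q_V)/8.
Substituting one into the other gives q_V = 12 and q_X = 149/4.
Price P = 358 - 4·(197/4) = 161.
Xenon's profit: (161 - 12)·(149/4) = 5550.2500.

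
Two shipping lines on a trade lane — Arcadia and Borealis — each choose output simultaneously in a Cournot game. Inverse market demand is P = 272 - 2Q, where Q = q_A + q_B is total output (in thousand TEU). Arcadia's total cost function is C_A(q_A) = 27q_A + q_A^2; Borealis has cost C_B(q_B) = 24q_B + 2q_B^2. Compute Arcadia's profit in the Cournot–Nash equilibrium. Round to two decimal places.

3321.22

Arcadia's profit: π_A = (272 - 2Q)q_A - (27q_A + q_A²). Setting ∂π_A/∂q_A = 0: 245 - 6q_A - 2(q_B) = 0.
Borealis's profit: π_B = (272 - 2Q)q_B - (24q_B + 2q_B²). Setting ∂π_B/∂q_B = 0: 248 - 8q_B - 2(q_A) = 0.
So q_A = (245 - 2q_B)/6 and q_B = (248 - 2q_A)/8.
Substituting one into the other gives q_A = 366/11 and q_B = 499/22.
Price P = 272 - 2·(1231/22) = 1761/11.
Arcadia's profit: (1761/11)·(366/11) - 27·(366/11) - (366/11)² = 3321.2231.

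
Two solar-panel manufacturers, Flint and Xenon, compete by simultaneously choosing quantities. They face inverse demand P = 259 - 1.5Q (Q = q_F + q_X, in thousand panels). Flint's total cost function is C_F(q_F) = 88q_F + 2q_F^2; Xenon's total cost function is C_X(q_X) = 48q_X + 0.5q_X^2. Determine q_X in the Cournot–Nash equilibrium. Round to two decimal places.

Flint's profit: π_F = (259 - 1.5Q)q_F - (88q_F + 2q_F²). Setting ∂π_F/∂q_F = 0: 171 - 7q_F - (3/2)(q_X) = 0.
Xenon's first-order condition: 211 - 4q_X - (3/2)(q_F) = 0.
So q_F = (171 - (3/2)q_X)/7 and q_X = (211 - (3/2)q_F)/4.
Substituting one into the other gives q_F = 1470/103 and q_X = 47.3981.

47.40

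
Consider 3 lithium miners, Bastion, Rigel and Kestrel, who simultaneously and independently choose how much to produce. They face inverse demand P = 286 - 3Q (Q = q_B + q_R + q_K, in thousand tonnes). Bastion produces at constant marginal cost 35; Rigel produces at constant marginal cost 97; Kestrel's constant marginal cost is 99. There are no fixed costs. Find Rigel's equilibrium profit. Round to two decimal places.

Bastion's profit: π_B = (286 - 3Q)q_B - (35q_B). Setting ∂π_B/∂q_B = 0: 251 - 6q_B - 3(q_R + q_K) = 0.
Rigel's first-order condition: 189 - 6q_R - 3(q_B + q_K) = 0.
Kestrel's first-order condition: 187 - 6q_K - 3(q_B + q_R) = 0.
Adding the 3 conditions: 627 − 6Q − 6Q = 0, i.e. Q = 209/4.
Back-substituting: q_B = (251 − 627/4)/3 = 377/12, q_R = (189 − 627/4)/3 = 43/4, q_K = (187 − 627/4)/3 = 121/12.
Price P = 286 - 3·(209/4) = 517/4.
Rigel's profit: (517/4 - 97)·(43/4) = 346.6875.

346.69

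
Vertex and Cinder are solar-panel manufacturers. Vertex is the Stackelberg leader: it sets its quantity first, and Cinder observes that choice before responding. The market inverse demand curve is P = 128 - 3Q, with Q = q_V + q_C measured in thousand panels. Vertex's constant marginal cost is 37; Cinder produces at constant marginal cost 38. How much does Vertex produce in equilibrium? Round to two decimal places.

15.33

The follower Cinder best-responds to any q_V: π_C = (128 - 3Q)q_C - 38q_C.
Setting the follower's marginal profit to zero, 90 - 3q_V - 6q_C = 0, i.e. q_C = (90 - 3q_V)/6.
The leader anticipates this reaction. Substituting into P = 128 - 3Q gives P = 83 - (3/2)q_V, so π_V = (83 - (3/2)q_V)q_V - 37q_V.
The leader's first-order condition 46 - 3q_V = 0 yields q_V = 46/3.
Then q_C = (90 - 3·(46/3))/6 = 22/3.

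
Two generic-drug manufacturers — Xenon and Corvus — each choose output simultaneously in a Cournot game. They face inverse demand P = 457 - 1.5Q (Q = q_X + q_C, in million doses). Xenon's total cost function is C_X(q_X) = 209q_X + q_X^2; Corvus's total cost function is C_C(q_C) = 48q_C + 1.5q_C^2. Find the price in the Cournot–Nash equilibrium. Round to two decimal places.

Xenon's profit: π_X = (457 - 1.5Q)q_X - (209q_X + q_X²). Setting ∂π_X/∂q_X = 0: 248 - 5q_X - (3/2)(q_C) = 0.
Corvus's profit: π_C = (457 - 1.5Q)q_C - (48q_C + (3/2)q_C²). Setting ∂π_C/∂q_C = 0: 409 - 6q_C - (3/2)(q_X) = 0.
So q_X = (248 - (3/2)q_C)/5 and q_C = (409 - (3/2)q_X)/6.
Solving the pair: q_X = 1166/37, q_C = 60.2883.
Total output Q = 91.8018, so price P = 457 - (3/2)·91.8018 = 319.2973.

319.30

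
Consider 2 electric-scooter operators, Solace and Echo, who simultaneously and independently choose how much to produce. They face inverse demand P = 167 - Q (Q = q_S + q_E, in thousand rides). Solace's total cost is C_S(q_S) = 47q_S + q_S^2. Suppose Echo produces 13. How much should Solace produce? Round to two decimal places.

26.75

With the rival's output fixed at 13, Solace's profit is π_S = (167 - 13 - q_S)q_S - (47q_S + q_S²) = (154 - q_S)q_S - (47q_S + q_S²).
∂π_S/∂q_S = 107 - 4q_S = 0, so q_S = 107/4.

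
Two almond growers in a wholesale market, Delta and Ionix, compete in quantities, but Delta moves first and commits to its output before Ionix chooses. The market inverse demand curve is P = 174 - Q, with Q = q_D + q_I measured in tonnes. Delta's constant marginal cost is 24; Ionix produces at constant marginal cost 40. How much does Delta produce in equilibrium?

The follower Ionix best-responds to any q_D: π_I = (174 - Q)q_I - 40q_I.
∂π_I/∂q_I = 134 - q_D - 2q_I = 0 gives the reaction function q_I = (134 - q_D)/2.
The leader anticipates this reaction. Substituting into P = 174 - Q gives P = 107 - (1/2)q_D, so π_D = (107 - (1/2)q_D)q_D - 24q_D.
Leader FOC: 83 - q_D = 0, so q_D = 83.
Then q_I = (134 - 83)/2 = 51/2.

83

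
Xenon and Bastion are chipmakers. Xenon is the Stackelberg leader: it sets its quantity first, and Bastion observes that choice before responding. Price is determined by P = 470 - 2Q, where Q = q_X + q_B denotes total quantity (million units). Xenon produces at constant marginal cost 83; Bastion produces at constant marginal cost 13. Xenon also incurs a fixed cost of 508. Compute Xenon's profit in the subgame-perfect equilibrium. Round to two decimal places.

Solve by backward induction. Given q_X, the follower Bastion maximises π_B = (470 - 2q_X - 2q_B)q_B - 13q_B.
Follower FOC: 457 - 2q_X - 4q_B = 0, so q_B(q_X) = (457 - 2q_X)/4.
The leader anticipates this reaction. Substituting into P = 470 - 2Q gives P = 483/2 - q_X, so π_X = (483/2 - q_X)q_X - 83q_X.
Leader FOC: 317/2 - 2q_X = 0, so q_X = 317/4.
Then q_B = (457 - 2·(317/4))/4 = 597/8.
Price P = 470 - 2·(1231/8) = 649/4.
Xenon's profit: (649/4 - 83)·(317/4) - 508 = 5772.5625.

5772.56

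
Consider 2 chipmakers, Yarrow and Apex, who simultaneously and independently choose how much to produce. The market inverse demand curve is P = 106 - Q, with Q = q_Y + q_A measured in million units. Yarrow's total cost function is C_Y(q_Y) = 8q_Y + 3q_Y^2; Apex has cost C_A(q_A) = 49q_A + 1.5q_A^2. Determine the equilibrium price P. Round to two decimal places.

Yarrow's profit: π_Y = (106 - Q)q_Y - (8q_Y + 3q_Y²). Setting ∂π_Y/∂q_Y = 0: 98 - 8q_Y - (q_A) = 0.
Apex's profit: π_A = (106 - Q)q_A - (49q_A + (3/2)q_A²). Setting ∂π_A/∂q_A = 0: 57 - 5q_A - (q_Y) = 0.
Best responses: q_Y = (98 - q_A)/8, q_A = (57 - q_Y)/5.
Substituting one into the other gives q_Y = 433/39 and q_A = 358/39.
Total output Q = 791/39, so price P = 106 - 791/39 = 85.7179.

85.72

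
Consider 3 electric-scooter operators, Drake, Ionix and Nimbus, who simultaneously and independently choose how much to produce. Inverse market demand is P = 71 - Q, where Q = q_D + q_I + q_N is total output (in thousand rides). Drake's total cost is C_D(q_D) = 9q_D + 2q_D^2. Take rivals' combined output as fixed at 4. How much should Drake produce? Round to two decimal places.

With rivals' combined output fixed at 4, Drake's profit is π_D = (71 - 4 - q_D)q_D - (9q_D + 2q_D²) = (67 - q_D)q_D - (9q_D + 2q_D²).
∂π_D/∂q_D = 58 - 6q_D = 0, so q_D = 29/3.

9.67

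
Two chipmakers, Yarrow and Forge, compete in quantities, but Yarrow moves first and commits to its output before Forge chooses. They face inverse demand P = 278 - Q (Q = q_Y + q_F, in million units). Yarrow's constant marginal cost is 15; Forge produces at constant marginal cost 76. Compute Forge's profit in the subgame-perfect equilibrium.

The follower Forge best-responds to any q_Y: π_F = (278 - Q)q_F - 76q_F.
Follower FOC: 202 - q_Y - 2q_F = 0, so q_F(q_Y) = (202 - q_Y)/2.
Yarrow substitutes q_F(q_Y) into its own profit: π_Y = q_Y(278 - q_Y - (202 - q_Y)/2) - 15q_Y = (177 - (1/2)q_Y)q_Y - 15q_Y.
Leader FOC: 162 - q_Y = 0, so q_Y = 162.
Then q_F = (202 - 162)/2 = 20.
Price P = 278 - 182 = 96.
Forge's profit: (96 - 76)·20 = 400.

400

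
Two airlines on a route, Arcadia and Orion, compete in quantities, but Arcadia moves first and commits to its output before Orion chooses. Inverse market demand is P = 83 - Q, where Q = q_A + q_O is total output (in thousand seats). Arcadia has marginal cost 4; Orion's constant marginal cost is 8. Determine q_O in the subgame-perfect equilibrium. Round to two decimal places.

16.75

Solve by backward induction. Given q_A, the follower Orion maximises π_O = (83 - q_A - q_O)q_O - 8q_O.
Setting the follower's marginal profit to zero, 75 - q_A - 2q_O = 0, i.e. q_O = (75 - q_A)/2.
The leader anticipates this reaction. Substituting into P = 83 - Q gives P = 91/2 - (1/2)q_A, so π_A = (91/2 - (1/2)q_A)q_A - 4q_A.
The leader's first-order condition 83/2 - q_A = 0 yields q_A = 83/2.
Then q_O = (75 - 83/2)/2 = 67/4.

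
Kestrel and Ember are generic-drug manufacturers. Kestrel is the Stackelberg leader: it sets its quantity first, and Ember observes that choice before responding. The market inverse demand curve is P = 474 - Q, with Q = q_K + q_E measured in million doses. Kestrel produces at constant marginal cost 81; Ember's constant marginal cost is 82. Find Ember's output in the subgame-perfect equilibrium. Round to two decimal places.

97.50

The follower Ember best-responds to any q_K: π_E = (474 - Q)q_E - 82q_E.
Setting the follower's marginal profit to zero, 392 - q_K - 2q_E = 0, i.e. q_E = (392 - q_K)/2.
The leader anticipates this reaction. Substituting into P = 474 - Q gives P = 278 - (1/2)q_K, so π_K = (278 - (1/2)q_K)q_K - 81q_K.
Leader FOC: 197 - q_K = 0, so q_K = 197.
Then q_E = (392 - 197)/2 = 195/2.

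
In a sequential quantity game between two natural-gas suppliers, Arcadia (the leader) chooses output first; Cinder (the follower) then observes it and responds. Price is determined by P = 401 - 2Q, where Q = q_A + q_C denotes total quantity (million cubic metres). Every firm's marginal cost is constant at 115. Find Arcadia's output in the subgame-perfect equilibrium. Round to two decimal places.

The follower Cinder best-responds to any q_A: π_C = (401 - 2Q)q_C - 115q_C.
Setting the follower's marginal profit to zero, 286 - 2q_A - 4q_C = 0, i.e. q_C = (286 - 2q_A)/4.
Arcadia substitutes q_C(q_A) into its own profit: π_A = q_A(401 - 2q_A - (286 - 2q_A)/2) - 115q_A = (258 - q_A)q_A - 115q_A.
The leader's first-order condition 143 - 2q_A = 0 yields q_A = 143/2.
Then q_C = (286 - 2·(143/2))/4 = 143/4.

71.50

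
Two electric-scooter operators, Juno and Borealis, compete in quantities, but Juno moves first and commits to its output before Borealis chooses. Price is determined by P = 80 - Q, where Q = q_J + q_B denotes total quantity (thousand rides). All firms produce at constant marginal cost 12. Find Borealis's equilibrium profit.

The follower Borealis best-responds to any q_J: π_B = (80 - Q)q_B - 12q_B.
∂π_B/∂q_B = 68 - q_J - 2q_B = 0 gives the reaction function q_B = (68 - q_J)/2.
Juno substitutes q_B(q_J) into its own profit: π_J = q_J(80 - q_J - (68 - q_J)/2) - 12q_J = (46 - (1/2)q_J)q_J - 12q_J.
The leader's first-order condition 34 - q_J = 0 yields q_J = 34.
Then q_B = (68 - 34)/2 = 17.
Price P = 80 - 51 = 29.
Borealis's profit: (29 - 12)·17 = 289.

289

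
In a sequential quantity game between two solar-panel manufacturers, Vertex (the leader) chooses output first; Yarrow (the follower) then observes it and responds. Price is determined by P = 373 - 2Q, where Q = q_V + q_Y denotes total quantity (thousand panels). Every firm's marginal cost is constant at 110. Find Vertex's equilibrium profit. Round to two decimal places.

Solve by backward induction. Given q_V, the follower Yarrow maximises π_Y = (373 - 2q_V - 2q_Y)q_Y - 110q_Y.
Setting the follower's marginal profit to zero, 263 - 2q_V - 4q_Y = 0, i.e. q_Y = (263 - 2q_V)/4.
The leader anticipates this reaction. Substituting into P = 373 - 2Q gives P = 483/2 - q_V, so π_V = (483/2 - q_V)q_V - 110q_V.
The leader's first-order condition 263/2 - 2q_V = 0 yields q_V = 263/4.
Then q_Y = (263 - 2·(263/4))/4 = 263/8.
Price P = 373 - 2·(789/8) = 703/4.
Vertex's profit: (703/4 - 110)·(263/4) = 4323.0625.

4323.06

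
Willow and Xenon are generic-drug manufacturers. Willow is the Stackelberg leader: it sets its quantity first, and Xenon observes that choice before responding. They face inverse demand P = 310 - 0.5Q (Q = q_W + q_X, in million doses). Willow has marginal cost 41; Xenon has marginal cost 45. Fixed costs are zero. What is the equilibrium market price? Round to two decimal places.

109.25

The follower Xenon best-responds to any q_W: π_X = (310 - 0.5Q)q_X - 45q_X.
∂π_X/∂q_X = 265 - (1/2)q_W - q_X = 0 gives the reaction function q_X = (265 - (1/2)q_W).
Willow substitutes q_X(q_W) into its own profit: π_W = q_W(310 - (1/2)q_W - (265 - (1/2)q_W)/2) - 41q_W = (355/2 - (1/4)q_W)q_W - 41q_W.
Maximising: ∂π_W/∂q_W = 273/2 - (1/2)q_W = 0, giving q_W = 273.
Then q_X = (265 - (1/2)·273) = 257/2.
Total output Q = 803/2, so price P = 310 - (1/2)·(803/2) = 437/4.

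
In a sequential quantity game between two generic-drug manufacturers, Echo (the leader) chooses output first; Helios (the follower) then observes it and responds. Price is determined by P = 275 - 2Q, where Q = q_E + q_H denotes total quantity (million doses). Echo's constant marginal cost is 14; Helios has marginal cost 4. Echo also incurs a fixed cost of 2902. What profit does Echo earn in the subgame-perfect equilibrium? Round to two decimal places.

The follower Helios best-responds to any q_E: π_H = (275 - 2Q)q_H - 4q_H.
Follower FOC: 271 - 2q_E - 4q_H = 0, so q_H(q_E) = (271 - 2q_E)/4.
The leader anticipates this reaction. Substituting into P = 275 - 2Q gives P = 279/2 - q_E, so π_E = (279/2 - q_E)q_E - 14q_E.
The leader's first-order condition 251/2 - 2q_E = 0 yields q_E = 251/4.
Then q_H = (271 - 2·(251/4))/4 = 291/8.
Price P = 275 - 2·(793/8) = 307/4.
Echo's profit: (307/4 - 14)·(251/4) - 2902 = 1035.5625.

1035.56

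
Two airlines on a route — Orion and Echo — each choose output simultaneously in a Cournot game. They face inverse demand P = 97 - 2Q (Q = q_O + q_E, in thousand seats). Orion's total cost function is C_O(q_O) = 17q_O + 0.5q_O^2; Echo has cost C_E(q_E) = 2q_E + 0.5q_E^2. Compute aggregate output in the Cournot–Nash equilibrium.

25

Orion's profit: π_O = (97 - 2Q)q_O - (17q_O + (1/2)q_O²). Setting ∂π_O/∂q_O = 0: 80 - 5q_O - 2(q_E) = 0.
Echo's first-order condition: 95 - 5q_E - 2(q_O) = 0.
Rearranging gives the reaction functions q_O = (80 - 2q_E)/5 and q_E = (95 - 2q_O)/5.
Solving the pair: q_O = 10, q_E = 15.
Total output Q = 10 + 15 = 25.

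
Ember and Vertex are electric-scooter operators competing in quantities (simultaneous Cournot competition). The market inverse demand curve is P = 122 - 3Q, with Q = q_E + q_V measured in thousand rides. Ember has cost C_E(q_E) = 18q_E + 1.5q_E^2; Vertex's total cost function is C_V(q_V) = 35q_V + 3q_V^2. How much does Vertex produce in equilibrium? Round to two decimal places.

Ember's profit: π_E = (122 - 3Q)q_E - (18q_E + (3/2)q_E²). Setting ∂π_E/∂q_E = 0: 104 - 9q_E - 3(q_V) = 0.
Vertex's profit: π_V = (122 - 3Q)q_V - (35q_V + 3q_V²). Setting ∂π_V/∂q_V = 0: 87 - 12q_V - 3(q_E) = 0.
Rearranging gives the reaction functions q_E = (104 - 3q_V)/9 and q_V = (87 - 3q_E)/12.
Solving the pair: q_E = 329/33, q_V = 157/33.

4.76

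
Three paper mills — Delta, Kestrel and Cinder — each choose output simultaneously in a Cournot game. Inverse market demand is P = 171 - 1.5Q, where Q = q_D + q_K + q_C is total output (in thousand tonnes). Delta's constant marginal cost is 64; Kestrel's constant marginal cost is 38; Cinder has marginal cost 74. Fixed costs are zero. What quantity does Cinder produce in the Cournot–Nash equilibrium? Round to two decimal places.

Delta's profit: π_D = (171 - 1.5Q)q_D - (64q_D). Setting ∂π_D/∂q_D = 0: 107 - 3q_D - (3/2)(q_K + q_C) = 0.
Kestrel's profit: π_K = (171 - 1.5Q)q_K - (38q_K). Setting ∂π_K/∂q_K = 0: 133 - 3q_K - (3/2)(q_D + q_C) = 0.
Cinder's first-order condition: 97 - 3q_C - (3/2)(q_D + q_K) = 0.
Summing all 3 equations gives 337 − 6Q = 0, hence Q = 337/6.
Back-substituting: q_D = (107 − 337/4)/(3/2) = 91/6, q_K = (133 − 337/4)/(3/2) = 65/2, q_C = (97 − 337/4)/(3/2) = 17/2.

8.50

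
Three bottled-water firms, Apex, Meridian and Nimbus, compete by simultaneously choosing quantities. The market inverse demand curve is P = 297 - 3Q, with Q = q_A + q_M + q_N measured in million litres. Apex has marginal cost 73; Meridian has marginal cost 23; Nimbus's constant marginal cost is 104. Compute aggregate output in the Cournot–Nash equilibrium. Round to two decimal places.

Apex's profit: π_A = (297 - 3Q)q_A - (73q_A). Setting ∂π_A/∂q_A = 0: 224 - 6q_A - 3(q_M + q_N) = 0.
Meridian's first-order condition: 274 - 6q_M - 3(q_A + q_N) = 0.
Nimbus's profit: π_N = (297 - 3Q)q_N - (104q_N). Setting ∂π_N/∂q_N = 0: 193 - 6q_N - 3(q_A + q_M) = 0.
Adding the 3 conditions: 691 − 6Q − 6Q = 0, i.e. Q = 691/12.
Back-substituting: q_A = (224 − 691/4)/3 = 205/12, q_M = (274 − 691/4)/3 = 135/4, q_N = (193 − 691/4)/3 = 27/4.
Total output Q = 205/12 + 135/4 + 27/4 = 691/12.

57.58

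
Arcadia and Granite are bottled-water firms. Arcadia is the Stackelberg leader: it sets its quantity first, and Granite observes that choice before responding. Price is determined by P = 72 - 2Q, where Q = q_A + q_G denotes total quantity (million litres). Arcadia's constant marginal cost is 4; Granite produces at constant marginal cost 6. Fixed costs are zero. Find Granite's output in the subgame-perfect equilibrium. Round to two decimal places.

7.75

The follower Granite best-responds to any q_A: π_G = (72 - 2Q)q_G - 6q_G.
Setting the follower's marginal profit to zero, 66 - 2q_A - 4q_G = 0, i.e. q_G = (66 - 2q_A)/4.
Arcadia substitutes q_G(q_A) into its own profit: π_A = q_A(72 - 2q_A - (66 - 2q_A)/2) - 4q_A = (39 - q_A)q_A - 4q_A.
Maximising: ∂π_A/∂q_A = 35 - 2q_A = 0, giving q_A = 35/2.
Then q_G = (66 - 2·(35/2))/4 = 31/4.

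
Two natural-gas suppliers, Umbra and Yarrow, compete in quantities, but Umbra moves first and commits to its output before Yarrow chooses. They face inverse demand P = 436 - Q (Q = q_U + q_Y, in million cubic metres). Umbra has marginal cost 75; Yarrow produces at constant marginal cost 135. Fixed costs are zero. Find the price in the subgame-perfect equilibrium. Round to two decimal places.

180.25

Solve by backward induction. Given q_U, the follower Yarrow maximises π_Y = (436 - q_U - q_Y)q_Y - 135q_Y.
Setting the follower's marginal profit to zero, 301 - q_U - 2q_Y = 0, i.e. q_Y = (301 - q_U)/2.
The leader anticipates this reaction. Substituting into P = 436 - Q gives P = 571/2 - (1/2)q_U, so π_U = (571/2 - (1/2)q_U)q_U - 75q_U.
The leader's first-order condition 421/2 - q_U = 0 yields q_U = 421/2.
Then q_Y = (301 - 421/2)/2 = 181/4.
Total output Q = 1023/4, so price P = 436 - 1023/4 = 721/4.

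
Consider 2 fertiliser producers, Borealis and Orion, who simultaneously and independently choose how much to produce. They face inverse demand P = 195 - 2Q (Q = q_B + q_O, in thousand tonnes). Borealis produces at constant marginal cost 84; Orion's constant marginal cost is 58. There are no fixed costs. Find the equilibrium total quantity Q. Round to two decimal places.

Borealis's profit: π_B = (195 - 2Q)q_B - (84q_B). Setting ∂π_B/∂q_B = 0: 111 - 4q_B - 2(q_O) = 0.
Orion's profit: π_O = (195 - 2Q)q_O - (58q_O). Setting ∂π_O/∂q_O = 0: 137 - 4q_O - 2(q_B) = 0.
Rearranging gives the reaction functions q_B = (111 - 2q_O)/4 and q_O = (137 - 2q_B)/4.
Solving the pair: q_B = 85/6, q_O = 163/6.
Total output Q = 85/6 + 163/6 = 124/3.

41.33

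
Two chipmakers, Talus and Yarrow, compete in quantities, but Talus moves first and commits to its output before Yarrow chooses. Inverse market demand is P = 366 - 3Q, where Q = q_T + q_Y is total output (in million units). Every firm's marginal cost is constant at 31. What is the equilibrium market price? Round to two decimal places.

Solve by backward induction. Given q_T, the follower Yarrow maximises π_Y = (366 - 3q_T - 3q_Y)q_Y - 31q_Y.
∂π_Y/∂q_Y = 335 - 3q_T - 6q_Y = 0 gives the reaction function q_Y = (335 - 3q_T)/6.
Talus substitutes q_Y(q_T) into its own profit: π_T = q_T(366 - 3q_T - (335 - 3q_T)/2) - 31q_T = (397/2 - (3/2)q_T)q_T - 31q_T.
Leader FOC: 335/2 - 3q_T = 0, so q_T = 335/6.
Then q_Y = (335 - 3·(335/6))/6 = 335/12.
Total output Q = 335/4, so price P = 366 - 3·(335/4) = 459/4.

114.75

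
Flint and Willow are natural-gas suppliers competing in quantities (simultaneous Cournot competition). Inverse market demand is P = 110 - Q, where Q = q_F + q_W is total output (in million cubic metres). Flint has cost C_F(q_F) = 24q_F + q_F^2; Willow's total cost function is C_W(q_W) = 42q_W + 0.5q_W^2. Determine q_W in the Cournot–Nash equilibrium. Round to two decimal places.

Flint's profit: π_F = (110 - Q)q_F - (24q_F + q_F²). Setting ∂π_F/∂q_F = 0: 86 - 4q_F - (q_W) = 0.
Willow's profit: π_W = (110 - Q)q_W - (42q_W + (1/2)q_W²). Setting ∂π_W/∂q_W = 0: 68 - 3q_W - (q_F) = 0.
Best responses: q_F = (86 - q_W)/4, q_W = (68 - q_F)/3.
Substituting one into the other gives q_F = 190/11 and q_W = 186/11.

16.91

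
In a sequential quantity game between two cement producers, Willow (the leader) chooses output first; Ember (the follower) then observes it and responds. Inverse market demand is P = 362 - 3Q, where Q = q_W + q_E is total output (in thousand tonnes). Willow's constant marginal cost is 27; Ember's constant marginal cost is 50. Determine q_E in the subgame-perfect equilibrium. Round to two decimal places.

22.17

Solve by backward induction. Given q_W, the follower Ember maximises π_E = (362 - 3q_W - 3q_E)q_E - 50q_E.
Follower FOC: 312 - 3q_W - 6q_E = 0, so q_E(q_W) = (312 - 3q_W)/6.
The leader anticipates this reaction. Substituting into P = 362 - 3Q gives P = 206 - (3/2)q_W, so π_W = (206 - (3/2)q_W)q_W - 27q_W.
Leader FOC: 179 - 3q_W = 0, so q_W = 179/3.
Then q_E = (312 - 3·(179/3))/6 = 133/6.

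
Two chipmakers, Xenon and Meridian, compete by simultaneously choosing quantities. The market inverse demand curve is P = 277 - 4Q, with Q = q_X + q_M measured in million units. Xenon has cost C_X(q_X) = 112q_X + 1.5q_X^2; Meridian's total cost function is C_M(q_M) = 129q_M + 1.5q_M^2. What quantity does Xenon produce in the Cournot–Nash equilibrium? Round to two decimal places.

Xenon's profit: π_X = (277 - 4Q)q_X - (112q_X + (3/2)q_X²). Setting ∂π_X/∂q_X = 0: 165 - 11q_X - 4(q_M) = 0.
Meridian's first-order condition: 148 - 11q_M - 4(q_X) = 0.
Best responses: q_X = (165 - 4q_M)/11, q_M = (148 - 4q_X)/11.
Substituting one into the other gives q_X = 1223/105 and q_M = 968/105.

11.65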